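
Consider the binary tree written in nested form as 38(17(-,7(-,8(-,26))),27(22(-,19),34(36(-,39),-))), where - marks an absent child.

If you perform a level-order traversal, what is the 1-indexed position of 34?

6

Level-order visits nodes level by level from the root, left to right within each level.
Level 0: 38
Level 1: 17, 27
Level 2: 7, 22, 34
Level 3: 8, 19, 36
Level 4: 26, 39
Full level-order sequence: 38, 17, 27, 7, 22, 34, 8, 19, 36, 26, 39.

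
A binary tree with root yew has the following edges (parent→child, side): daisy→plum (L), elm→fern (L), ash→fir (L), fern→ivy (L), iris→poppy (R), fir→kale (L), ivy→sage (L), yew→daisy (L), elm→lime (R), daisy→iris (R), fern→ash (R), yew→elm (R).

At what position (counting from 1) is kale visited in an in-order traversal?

In-order visits the left subtree, then the node, then the right subtree.
At yew: go left to daisy.
  At daisy: go left to plum.
    plum is a leaf — visit plum.
  Visit daisy.
  At daisy: go right to iris.
    At iris: no left child.
    Visit iris.
    At iris: go right to poppy.
      poppy is a leaf — visit poppy.
Visit yew.
At yew: go right to elm.
  At elm: go left to fern.
    At fern: go left to ivy.
      At ivy: go left to sage.
        sage is a leaf — visit sage.
      Visit ivy.
      At ivy: no right child.
    Visit fern.
    At fern: go right to ash.
      At ash: go left to fir.
        At fir: go left to kale.
          kale is a leaf — visit kale.
        Visit fir.
        At fir: no right child.
      Visit ash.
      At ash: no right child.
  Visit elm.
  At elm: go right to lime.
    lime is a leaf — visit lime.
Full in-order sequence: plum, daisy, iris, poppy, yew, sage, ivy, fern, kale, fir, ash, elm, lime.

9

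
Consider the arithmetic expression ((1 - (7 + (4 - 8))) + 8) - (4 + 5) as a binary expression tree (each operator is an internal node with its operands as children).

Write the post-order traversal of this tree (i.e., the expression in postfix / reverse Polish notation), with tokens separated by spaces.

1 7 4 8 - + - 8 + 4 5 + -

Post-order on an expression tree gives postfix notation: for each operator, emit left operand, right operand, then the operator.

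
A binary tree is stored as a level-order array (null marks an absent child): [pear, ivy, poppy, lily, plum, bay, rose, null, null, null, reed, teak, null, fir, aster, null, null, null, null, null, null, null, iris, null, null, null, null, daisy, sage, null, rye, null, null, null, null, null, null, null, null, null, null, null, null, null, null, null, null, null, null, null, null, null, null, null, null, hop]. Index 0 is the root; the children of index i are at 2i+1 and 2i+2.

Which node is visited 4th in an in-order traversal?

In-order visits the left subtree, then the node, then the right subtree.
At pear: go left to ivy.
  At ivy: go left to lily.
    lily is a leaf — visit lily.
  Visit ivy.
  At ivy: go right to plum.
    At plum: no left child.
    Visit plum.
    At plum: go right to reed.
      At reed: no left child.
      Visit reed.
      At reed: go right to iris.
        iris is a leaf — visit iris.
Visit pear.
At pear: go right to poppy.
  At poppy: go left to bay.
    At bay: go left to teak.
      teak is a leaf — visit teak.
    Visit bay.
    At bay: no right child.
  Visit poppy.
  At poppy: go right to rose.
    At rose: go left to fir.
      At fir: go left to daisy.
        At daisy: go left to hop.
          hop is a leaf — visit hop.
        Visit daisy.
        At daisy: no right child.
      Visit fir.
      At fir: go right to sage.
        sage is a leaf — visit sage.
    Visit rose.
    At rose: go right to aster.
      At aster: no left child.
      Visit aster.
      At aster: go right to rye.
        rye is a leaf — visit rye.
Full in-order sequence: lily, ivy, plum, reed, iris, pear, teak, bay, poppy, hop, daisy, fir, sage, rose, aster, rye.

reed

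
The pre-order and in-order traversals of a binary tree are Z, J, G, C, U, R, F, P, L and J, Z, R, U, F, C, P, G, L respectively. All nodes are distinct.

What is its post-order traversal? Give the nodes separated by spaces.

The first element of pre-order is the root; it splits in-order into left and right subtrees.
Root Z: left subtree has 1 node {J}, right has 7 {R, U, F, C, P, G, L}.
  Root G: left subtree has 5 nodes {R, U, F, C, P}, right has 1 {L}.
    Root C: left subtree has 3 nodes {R, U, F}, right has 1 {P}.
      Root U: left subtree has 1 node {R}, right has 1 {F}.

J R F U P C L G Z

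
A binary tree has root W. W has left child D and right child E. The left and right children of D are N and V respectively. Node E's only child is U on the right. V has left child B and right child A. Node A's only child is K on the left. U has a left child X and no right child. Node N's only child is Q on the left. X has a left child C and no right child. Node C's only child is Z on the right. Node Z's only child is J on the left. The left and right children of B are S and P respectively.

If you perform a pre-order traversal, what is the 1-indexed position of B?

Pre-order visits the node, then its left subtree, then its right subtree.
Visit W.
At W: go left to D.
  Visit D.
  At D: go left to N.
    Visit N.
    At N: go left to Q.
      Q is a leaf — visit Q.
    At N: no right child.
  At D: go right to V.
    Visit V.
    At V: go left to B.
      Visit B.
      At B: go left to S.
        S is a leaf — visit S.
      At B: go right to P.
        P is a leaf — visit P.
    At V: go right to A.
      Visit A.
      At A: go left to K.
        K is a leaf — visit K.
      At A: no right child.
At W: go right to E.
  Visit E.
  At E: no left child.
  At E: go right to U.
    Visit U.
    At U: go left to X.
      Visit X.
      At X: go left to C.
        Visit C.
        At C: no left child.
        At C: go right to Z.
          Visit Z.
          At Z: go left to J.
            J is a leaf — visit J.
          At Z: no right child.
      At X: no right child.
    At U: no right child.
Full pre-order sequence: W, D, N, Q, V, B, S, P, A, K, E, U, X, C, Z, J.

6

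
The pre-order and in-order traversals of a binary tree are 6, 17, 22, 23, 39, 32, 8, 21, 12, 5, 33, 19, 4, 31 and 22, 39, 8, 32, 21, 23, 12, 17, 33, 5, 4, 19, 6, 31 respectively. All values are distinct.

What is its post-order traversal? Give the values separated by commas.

8, 21, 32, 39, 12, 23, 22, 33, 4, 19, 5, 17, 31, 6

The first element of pre-order is the root; it splits in-order into left and right subtrees.
Root 6: left subtree has 12 nodes {22, 39, 8, 32, 21, 23, 12, 17, 33, 5, 4, 19}, right has 1 {31}.
  Root 17: left subtree has 7 nodes {22, 39, 8, 32, 21, 23, 12}, right has 4 {33, 5, 4, 19}.
    Root 22: left subtree has 0 nodes { }, right has 6 {39, 8, 32, 21, 23, 12}.
      Root 23: left subtree has 4 nodes {39, 8, 32, 21}, right has 1 {12}.
        Root 39: left subtree has 0 nodes { }, right has 3 {8, 32, 21}.
          Root 32: left subtree has 1 node {8}, right has 1 {21}.
    Root 5: left subtree has 1 node {33}, right has 2 {4, 19}.
      Root 19: left subtree has 1 node {4}, right has 0 { }.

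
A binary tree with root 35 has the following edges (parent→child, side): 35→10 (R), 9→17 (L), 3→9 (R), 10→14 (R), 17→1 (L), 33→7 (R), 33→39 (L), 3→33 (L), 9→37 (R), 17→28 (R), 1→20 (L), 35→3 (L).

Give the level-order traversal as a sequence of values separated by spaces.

Level-order visits nodes level by level from the root, left to right within each level.
Level 0: 35
Level 1: 3, 10
Level 2: 33, 9, 14
Level 3: 39, 7, 17, 37
Level 4: 1, 28
Level 5: 20

35 3 10 33 9 14 39 7 17 37 1 28 20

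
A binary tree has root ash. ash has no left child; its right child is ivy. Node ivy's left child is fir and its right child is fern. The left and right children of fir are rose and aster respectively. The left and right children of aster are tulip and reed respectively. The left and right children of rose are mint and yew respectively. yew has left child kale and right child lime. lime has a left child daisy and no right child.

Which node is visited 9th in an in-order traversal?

tulip

In-order visits the left subtree, then the node, then the right subtree.
At ash: no left child.
Visit ash.
At ash: go right to ivy.
  At ivy: go left to fir.
    At fir: go left to rose.
      At rose: go left to mint.
        mint is a leaf — visit mint.
      Visit rose.
      At rose: go right to yew.
        At yew: go left to kale.
          kale is a leaf — visit kale.
        Visit yew.
        At yew: go right to lime.
          At lime: go left to daisy.
            daisy is a leaf — visit daisy.
          Visit lime.
          At lime: no right child.
    Visit fir.
    At fir: go right to aster.
      At aster: go left to tulip.
        tulip is a leaf — visit tulip.
      Visit aster.
      At aster: go right to reed.
        reed is a leaf — visit reed.
  Visit ivy.
  At ivy: go right to fern.
    fern is a leaf — visit fern.
Full in-order sequence: ash, mint, rose, kale, yew, daisy, lime, fir, tulip, aster, reed, ivy, fern.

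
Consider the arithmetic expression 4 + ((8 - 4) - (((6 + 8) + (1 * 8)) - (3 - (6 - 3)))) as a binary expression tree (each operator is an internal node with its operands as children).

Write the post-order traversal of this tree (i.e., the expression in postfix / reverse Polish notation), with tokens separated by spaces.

Post-order on an expression tree gives postfix notation: for each operator, emit left operand, right operand, then the operator.

4 8 4 - 6 8 + 1 8 * + 3 6 3 - - - - +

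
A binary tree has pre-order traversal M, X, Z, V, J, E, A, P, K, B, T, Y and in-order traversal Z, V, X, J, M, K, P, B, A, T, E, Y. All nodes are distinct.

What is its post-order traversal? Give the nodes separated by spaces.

The first element of pre-order is the root; it splits in-order into left and right subtrees.
Root M: left subtree has 4 nodes {Z, V, X, J}, right has 7 {K, P, B, A, T, E, Y}.
  Root X: left subtree has 2 nodes {Z, V}, right has 1 {J}.
    Root Z: left subtree has 0 nodes { }, right has 1 {V}.
  Root E: left subtree has 5 nodes {K, P, B, A, T}, right has 1 {Y}.
    Root A: left subtree has 3 nodes {K, P, B}, right has 1 {T}.
      Root P: left subtree has 1 node {K}, right has 1 {B}.

V Z J X K B P T A Y E M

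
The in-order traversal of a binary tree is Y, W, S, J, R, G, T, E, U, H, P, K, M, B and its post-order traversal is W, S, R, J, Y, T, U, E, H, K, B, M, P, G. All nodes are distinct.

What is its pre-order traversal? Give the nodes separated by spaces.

The last element of post-order is the root; it splits in-order into left and right subtrees.
Root G: left subtree has 5 nodes {Y, W, S, J, R}, right has 8 {T, E, U, H, P, K, M, B}.
  Root Y: left subtree has 0 nodes { }, right has 4 {W, S, J, R}.
    Root J: left subtree has 2 nodes {W, S}, right has 1 {R}.
      Root S: left subtree has 1 node {W}, right has 0 { }.
  Root P: left subtree has 4 nodes {T, E, U, H}, right has 3 {K, M, B}.
    Root H: left subtree has 3 nodes {T, E, U}, right has 0 { }.
      Root E: left subtree has 1 node {T}, right has 1 {U}.
    Root M: left subtree has 1 node {K}, right has 1 {B}.

G Y J S W R P H E T U M K B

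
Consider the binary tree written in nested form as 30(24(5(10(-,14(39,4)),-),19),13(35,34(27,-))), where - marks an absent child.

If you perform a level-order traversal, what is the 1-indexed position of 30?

Level-order visits nodes level by level from the root, left to right within each level.
Level 0: 30
Level 1: 24, 13
Level 2: 5, 19, 35, 34
Level 3: 10, 27
Level 4: 14
Level 5: 39, 4
Full level-order sequence: 30, 24, 13, 5, 19, 35, 34, 10, 27, 14, 39, 4.

1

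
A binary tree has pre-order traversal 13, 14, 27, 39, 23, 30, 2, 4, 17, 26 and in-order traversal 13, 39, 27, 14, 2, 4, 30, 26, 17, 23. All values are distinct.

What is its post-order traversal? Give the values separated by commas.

39, 27, 4, 2, 26, 17, 30, 23, 14, 13

The first element of pre-order is the root; it splits in-order into left and right subtrees.
Root 13: left subtree has 0 nodes { }, right has 9 {39, 27, 14, 2, 4, 30, 26, 17, 23}.
  Root 14: left subtree has 2 nodes {39, 27}, right has 6 {2, 4, 30, 26, 17, 23}.
    Root 27: left subtree has 1 node {39}, right has 0 { }.
    Root 23: left subtree has 5 nodes {2, 4, 30, 26, 17}, right has 0 { }.
      Root 30: left subtree has 2 nodes {2, 4}, right has 2 {26, 17}.
        Root 2: left subtree has 0 nodes { }, right has 1 {4}.
        Root 17: left subtree has 1 node {26}, right has 0 { }.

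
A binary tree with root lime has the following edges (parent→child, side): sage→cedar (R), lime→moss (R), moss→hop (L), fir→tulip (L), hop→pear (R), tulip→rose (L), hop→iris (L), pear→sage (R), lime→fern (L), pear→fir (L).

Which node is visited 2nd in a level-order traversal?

fern

Level-order visits nodes level by level from the root, left to right within each level.
Level 0: lime
Level 1: fern, moss
Level 2: hop
Level 3: iris, pear
Level 4: fir, sage
Level 5: tulip, cedar
Level 6: rose
Full level-order sequence: lime, fern, moss, hop, iris, pear, fir, sage, tulip, cedar, rose.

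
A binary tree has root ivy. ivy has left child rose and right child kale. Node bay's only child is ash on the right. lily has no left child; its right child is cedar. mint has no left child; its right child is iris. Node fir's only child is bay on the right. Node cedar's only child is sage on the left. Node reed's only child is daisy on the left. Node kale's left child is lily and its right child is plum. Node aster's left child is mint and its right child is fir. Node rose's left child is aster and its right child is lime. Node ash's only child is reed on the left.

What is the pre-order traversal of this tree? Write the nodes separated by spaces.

ivy rose aster mint iris fir bay ash reed daisy lime kale lily cedar sage plum

Pre-order visits the node, then its left subtree, then its right subtree.
Visit ivy.
At ivy: go left to rose.
  Visit rose.
  At rose: go left to aster.
    Visit aster.
    At aster: go left to mint.
      Visit mint.
      At mint: no left child.
      At mint: go right to iris.
        iris is a leaf — visit iris.
    At aster: go right to fir.
      Visit fir.
      At fir: no left child.
      At fir: go right to bay.
        Visit bay.
        At bay: no left child.
        At bay: go right to ash.
          Visit ash.
          At ash: go left to reed.
            Visit reed.
            At reed: go left to daisy.
              daisy is a leaf — visit daisy.
            At reed: no right child.
          At ash: no right child.
  At rose: go right to lime.
    lime is a leaf — visit lime.
At ivy: go right to kale.
  Visit kale.
  At kale: go left to lily.
    Visit lily.
    At lily: no left child.
    At lily: go right to cedar.
      Visit cedar.
      At cedar: go left to sage.
        sage is a leaf — visit sage.
      At cedar: no right child.
  At kale: go right to plum.
    plum is a leaf — visit plum.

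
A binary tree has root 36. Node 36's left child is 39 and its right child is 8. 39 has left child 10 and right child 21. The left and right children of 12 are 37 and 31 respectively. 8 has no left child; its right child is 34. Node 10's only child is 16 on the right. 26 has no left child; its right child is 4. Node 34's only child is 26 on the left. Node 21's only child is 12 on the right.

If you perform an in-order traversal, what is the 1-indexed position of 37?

5

In-order visits the left subtree, then the node, then the right subtree.
At 36: go left to 39.
  At 39: go left to 10.
    At 10: no left child.
    Visit 10.
    At 10: go right to 16.
      16 is a leaf — visit 16.
  Visit 39.
  At 39: go right to 21.
    At 21: no left child.
    Visit 21.
    At 21: go right to 12.
      At 12: go left to 37.
        37 is a leaf — visit 37.
      Visit 12.
      At 12: go right to 31.
        31 is a leaf — visit 31.
Visit 36.
At 36: go right to 8.
  At 8: no left child.
  Visit 8.
  At 8: go right to 34.
    At 34: go left to 26.
      At 26: no left child.
      Visit 26.
      At 26: go right to 4.
        4 is a leaf — visit 4.
    Visit 34.
    At 34: no right child.
Full in-order sequence: 10, 16, 39, 21, 37, 12, 31, 36, 8, 26, 4, 34.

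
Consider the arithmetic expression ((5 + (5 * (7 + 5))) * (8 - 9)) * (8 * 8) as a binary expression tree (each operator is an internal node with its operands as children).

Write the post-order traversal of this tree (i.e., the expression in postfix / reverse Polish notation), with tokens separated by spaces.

Post-order on an expression tree gives postfix notation: for each operator, emit left operand, right operand, then the operator.

5 5 7 5 + * + 8 9 - * 8 8 * *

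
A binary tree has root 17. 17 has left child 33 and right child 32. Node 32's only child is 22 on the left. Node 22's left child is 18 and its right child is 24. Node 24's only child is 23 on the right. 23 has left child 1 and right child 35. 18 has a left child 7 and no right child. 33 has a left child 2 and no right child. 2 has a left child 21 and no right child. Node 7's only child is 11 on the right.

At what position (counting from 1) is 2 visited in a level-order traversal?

Level-order visits nodes level by level from the root, left to right within each level.
Level 0: 17
Level 1: 33, 32
Level 2: 2, 22
Level 3: 21, 18, 24
Level 4: 7, 23
Level 5: 11, 1, 35
Full level-order sequence: 17, 33, 32, 2, 22, 21, 18, 24, 7, 23, 11, 1, 35.

4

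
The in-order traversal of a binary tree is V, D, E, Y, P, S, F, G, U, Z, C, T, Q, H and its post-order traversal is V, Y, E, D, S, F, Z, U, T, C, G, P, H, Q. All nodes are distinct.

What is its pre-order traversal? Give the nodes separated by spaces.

The last element of post-order is the root; it splits in-order into left and right subtrees.
Root Q: left subtree has 12 nodes {V, D, E, Y, P, S, F, G, U, Z, C, T}, right has 1 {H}.
  Root P: left subtree has 4 nodes {V, D, E, Y}, right has 7 {S, F, G, U, Z, C, T}.
    Root D: left subtree has 1 node {V}, right has 2 {E, Y}.
      Root E: left subtree has 0 nodes { }, right has 1 {Y}.
    Root G: left subtree has 2 nodes {S, F}, right has 4 {U, Z, C, T}.
      Root F: left subtree has 1 node {S}, right has 0 { }.
      Root C: left subtree has 2 nodes {U, Z}, right has 1 {T}.
        Root U: left subtree has 0 nodes { }, right has 1 {Z}.

Q P D V E Y G F S C U Z T H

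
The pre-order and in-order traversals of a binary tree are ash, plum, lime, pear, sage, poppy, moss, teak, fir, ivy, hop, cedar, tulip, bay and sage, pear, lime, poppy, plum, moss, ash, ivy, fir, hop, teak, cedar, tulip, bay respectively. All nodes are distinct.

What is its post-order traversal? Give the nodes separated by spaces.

The first element of pre-order is the root; it splits in-order into left and right subtrees.
Root ash: left subtree has 6 nodes {sage, pear, lime, poppy, plum, moss}, right has 7 {ivy, fir, hop, teak, cedar, tulip, bay}.
  Root plum: left subtree has 4 nodes {sage, pear, lime, poppy}, right has 1 {moss}.
    Root lime: left subtree has 2 nodes {sage, pear}, right has 1 {poppy}.
      Root pear: left subtree has 1 node {sage}, right has 0 { }.
  Root teak: left subtree has 3 nodes {ivy, fir, hop}, right has 3 {cedar, tulip, bay}.
    Root fir: left subtree has 1 node {ivy}, right has 1 {hop}.
    Root cedar: left subtree has 0 nodes { }, right has 2 {tulip, bay}.
      Root tulip: left subtree has 0 nodes { }, right has 1 {bay}.

sage pear poppy lime moss plum ivy hop fir bay tulip cedar teak ash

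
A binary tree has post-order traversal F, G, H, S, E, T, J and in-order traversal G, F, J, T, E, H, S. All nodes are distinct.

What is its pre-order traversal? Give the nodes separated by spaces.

The last element of post-order is the root; it splits in-order into left and right subtrees.
Root J: left subtree has 2 nodes {G, F}, right has 4 {T, E, H, S}.
  Root G: left subtree has 0 nodes { }, right has 1 {F}.
  Root T: left subtree has 0 nodes { }, right has 3 {E, H, S}.
    Root E: left subtree has 0 nodes { }, right has 2 {H, S}.
      Root S: left subtree has 1 node {H}, right has 0 { }.

J G F T E S H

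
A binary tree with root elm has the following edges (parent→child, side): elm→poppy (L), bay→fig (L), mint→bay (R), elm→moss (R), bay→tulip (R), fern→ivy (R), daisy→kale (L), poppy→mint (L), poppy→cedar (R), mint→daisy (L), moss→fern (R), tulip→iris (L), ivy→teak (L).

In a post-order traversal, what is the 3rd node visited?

fig

Post-order visits the left subtree, then the right subtree, then the node.
At elm: go left to poppy.
  At poppy: go left to mint.
    At mint: go left to daisy.
      At daisy: go left to kale.
        kale is a leaf — visit kale.
      At daisy: no right child.
      Visit daisy.
    At mint: go right to bay.
      At bay: go left to fig.
        fig is a leaf — visit fig.
      At bay: go right to tulip.
        At tulip: go left to iris.
          iris is a leaf — visit iris.
        At tulip: no right child.
        Visit tulip.
      Visit bay.
    Visit mint.
  At poppy: go right to cedar.
    cedar is a leaf — visit cedar.
  Visit poppy.
At elm: go right to moss.
  At moss: no left child.
  At moss: go right to fern.
    At fern: no left child.
    At fern: go right to ivy.
      At ivy: go left to teak.
        teak is a leaf — visit teak.
      At ivy: no right child.
      Visit ivy.
    Visit fern.
  Visit moss.
Visit elm.
Full post-order sequence: kale, daisy, fig, iris, tulip, bay, mint, cedar, poppy, teak, ivy, fern, moss, elm.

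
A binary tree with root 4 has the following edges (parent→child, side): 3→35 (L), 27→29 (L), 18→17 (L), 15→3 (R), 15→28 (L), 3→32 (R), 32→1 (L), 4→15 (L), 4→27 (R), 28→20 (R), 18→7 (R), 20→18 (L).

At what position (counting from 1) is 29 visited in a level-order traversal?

Level-order visits nodes level by level from the root, left to right within each level.
Level 0: 4
Level 1: 15, 27
Level 2: 28, 3, 29
Level 3: 20, 35, 32
Level 4: 18, 1
Level 5: 17, 7
Full level-order sequence: 4, 15, 27, 28, 3, 29, 20, 35, 32, 18, 1, 17, 7.

6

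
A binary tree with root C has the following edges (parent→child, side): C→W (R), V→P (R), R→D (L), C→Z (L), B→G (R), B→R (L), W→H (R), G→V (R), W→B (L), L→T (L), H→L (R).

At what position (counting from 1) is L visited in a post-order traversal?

9

Post-order visits the left subtree, then the right subtree, then the node.
At C: go left to Z.
  Z is a leaf — visit Z.
At C: go right to W.
  At W: go left to B.
    At B: go left to R.
      At R: go left to D.
        D is a leaf — visit D.
      At R: no right child.
      Visit R.
    At B: go right to G.
      At G: no left child.
      At G: go right to V.
        At V: no left child.
        At V: go right to P.
          P is a leaf — visit P.
        Visit V.
      Visit G.
    Visit B.
  At W: go right to H.
    At H: no left child.
    At H: go right to L.
      At L: go left to T.
        T is a leaf — visit T.
      At L: no right child.
      Visit L.
    Visit H.
  Visit W.
Visit C.
Full post-order sequence: Z, D, R, P, V, G, B, T, L, H, W, C.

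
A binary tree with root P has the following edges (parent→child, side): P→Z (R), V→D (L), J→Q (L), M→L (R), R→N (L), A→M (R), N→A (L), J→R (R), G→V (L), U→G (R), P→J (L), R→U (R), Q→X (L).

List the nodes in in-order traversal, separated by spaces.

X Q J A M L N R U D V G P Z

In-order visits the left subtree, then the node, then the right subtree.
At P: go left to J.
  At J: go left to Q.
    At Q: go left to X.
      X is a leaf — visit X.
    Visit Q.
    At Q: no right child.
  Visit J.
  At J: go right to R.
    At R: go left to N.
      At N: go left to A.
        At A: no left child.
        Visit A.
        At A: go right to M.
          At M: no left child.
          Visit M.
          At M: go right to L.
            L is a leaf — visit L.
      Visit N.
      At N: no right child.
    Visit R.
    At R: go right to U.
      At U: no left child.
      Visit U.
      At U: go right to G.
        At G: go left to V.
          At V: go left to D.
            D is a leaf — visit D.
          Visit V.
          At V: no right child.
        Visit G.
        At G: no right child.
Visit P.
At P: go right to Z.
  Z is a leaf — visit Z.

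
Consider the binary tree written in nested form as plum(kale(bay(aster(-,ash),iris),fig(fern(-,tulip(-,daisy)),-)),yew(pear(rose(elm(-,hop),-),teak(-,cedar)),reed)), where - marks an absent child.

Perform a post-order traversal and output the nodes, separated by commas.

ash, aster, iris, bay, daisy, tulip, fern, fig, kale, hop, elm, rose, cedar, teak, pear, reed, yew, plum

Post-order visits the left subtree, then the right subtree, then the node.
At plum: go left to kale.
  At kale: go left to bay.
    At bay: go left to aster.
      At aster: no left child.
      At aster: go right to ash.
        ash is a leaf — visit ash.
      Visit aster.
    At bay: go right to iris.
      iris is a leaf — visit iris.
    Visit bay.
  At kale: go right to fig.
    At fig: go left to fern.
      At fern: no left child.
      At fern: go right to tulip.
        At tulip: no left child.
        At tulip: go right to daisy.
          daisy is a leaf — visit daisy.
        Visit tulip.
      Visit fern.
    At fig: no right child.
    Visit fig.
  Visit kale.
At plum: go right to yew.
  At yew: go left to pear.
    At pear: go left to rose.
      At rose: go left to elm.
        At elm: no left child.
        At elm: go right to hop.
          hop is a leaf — visit hop.
        Visit elm.
      At rose: no right child.
      Visit rose.
    At pear: go right to teak.
      At teak: no left child.
      At teak: go right to cedar.
        cedar is a leaf — visit cedar.
      Visit teak.
    Visit pear.
  At yew: go right to reed.
    reed is a leaf — visit reed.
  Visit yew.
Visit plum.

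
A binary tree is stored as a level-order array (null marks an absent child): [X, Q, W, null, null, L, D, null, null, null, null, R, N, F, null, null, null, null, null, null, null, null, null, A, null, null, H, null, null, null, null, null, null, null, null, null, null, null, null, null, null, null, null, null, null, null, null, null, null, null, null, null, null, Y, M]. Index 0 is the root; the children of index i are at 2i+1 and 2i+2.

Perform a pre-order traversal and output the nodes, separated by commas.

X, Q, W, L, R, A, N, H, Y, M, D, F

Pre-order visits the node, then its left subtree, then its right subtree.
Visit X.
At X: go left to Q.
  Q is a leaf — visit Q.
At X: go right to W.
  Visit W.
  At W: go left to L.
    Visit L.
    At L: go left to R.
      Visit R.
      At R: go left to A.
        A is a leaf — visit A.
      At R: no right child.
    At L: go right to N.
      Visit N.
      At N: no left child.
      At N: go right to H.
        Visit H.
        At H: go left to Y.
          Y is a leaf — visit Y.
        At H: go right to M.
          M is a leaf — visit M.
  At W: go right to D.
    Visit D.
    At D: go left to F.
      F is a leaf — visit F.
    At D: no right child.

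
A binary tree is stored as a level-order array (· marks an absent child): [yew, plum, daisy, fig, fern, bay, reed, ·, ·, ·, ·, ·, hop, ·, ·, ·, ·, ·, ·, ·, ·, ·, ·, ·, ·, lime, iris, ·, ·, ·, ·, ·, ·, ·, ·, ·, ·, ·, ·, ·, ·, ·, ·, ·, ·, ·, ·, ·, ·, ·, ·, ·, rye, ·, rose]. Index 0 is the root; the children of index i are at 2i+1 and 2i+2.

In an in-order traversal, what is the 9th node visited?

iris

In-order visits the left subtree, then the node, then the right subtree.
At yew: go left to plum.
  At plum: go left to fig.
    fig is a leaf — visit fig.
  Visit plum.
  At plum: go right to fern.
    fern is a leaf — visit fern.
Visit yew.
At yew: go right to daisy.
  At daisy: go left to bay.
    At bay: no left child.
    Visit bay.
    At bay: go right to hop.
      At hop: go left to lime.
        At lime: no left child.
        Visit lime.
        At lime: go right to rye.
          rye is a leaf — visit rye.
      Visit hop.
      At hop: go right to iris.
        At iris: no left child.
        Visit iris.
        At iris: go right to rose.
          rose is a leaf — visit rose.
  Visit daisy.
  At daisy: go right to reed.
    reed is a leaf — visit reed.
Full in-order sequence: fig, plum, fern, yew, bay, lime, rye, hop, iris, rose, daisy, reed.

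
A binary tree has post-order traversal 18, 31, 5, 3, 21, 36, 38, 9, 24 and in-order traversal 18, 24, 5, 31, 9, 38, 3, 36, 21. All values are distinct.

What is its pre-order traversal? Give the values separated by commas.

24, 18, 9, 5, 31, 38, 36, 3, 21

The last element of post-order is the root; it splits in-order into left and right subtrees.
Root 24: left subtree has 1 node {18}, right has 7 {5, 31, 9, 38, 3, 36, 21}.
  Root 9: left subtree has 2 nodes {5, 31}, right has 4 {38, 3, 36, 21}.
    Root 5: left subtree has 0 nodes { }, right has 1 {31}.
    Root 38: left subtree has 0 nodes { }, right has 3 {3, 36, 21}.
      Root 36: left subtree has 1 node {3}, right has 1 {21}.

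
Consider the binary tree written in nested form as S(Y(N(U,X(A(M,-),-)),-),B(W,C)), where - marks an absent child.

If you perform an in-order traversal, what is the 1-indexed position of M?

3

In-order visits the left subtree, then the node, then the right subtree.
At S: go left to Y.
  At Y: go left to N.
    At N: go left to U.
      U is a leaf — visit U.
    Visit N.
    At N: go right to X.
      At X: go left to A.
        At A: go left to M.
          M is a leaf — visit M.
        Visit A.
        At A: no right child.
      Visit X.
      At X: no right child.
  Visit Y.
  At Y: no right child.
Visit S.
At S: go right to B.
  At B: go left to W.
    W is a leaf — visit W.
  Visit B.
  At B: go right to C.
    C is a leaf — visit C.
Full in-order sequence: U, N, M, A, X, Y, S, W, B, C.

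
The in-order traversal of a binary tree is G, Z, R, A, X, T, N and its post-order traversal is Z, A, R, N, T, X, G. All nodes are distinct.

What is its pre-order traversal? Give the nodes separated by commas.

G, X, R, Z, A, T, N

The last element of post-order is the root; it splits in-order into left and right subtrees.
Root G: left subtree has 0 nodes { }, right has 6 {Z, R, A, X, T, N}.
  Root X: left subtree has 3 nodes {Z, R, A}, right has 2 {T, N}.
    Root R: left subtree has 1 node {Z}, right has 1 {A}.
    Root T: left subtree has 0 nodes { }, right has 1 {N}.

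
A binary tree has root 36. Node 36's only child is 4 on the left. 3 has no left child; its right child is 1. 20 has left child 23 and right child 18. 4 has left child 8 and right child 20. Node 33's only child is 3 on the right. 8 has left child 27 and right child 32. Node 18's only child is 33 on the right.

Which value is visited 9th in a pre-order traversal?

33

Pre-order visits the node, then its left subtree, then its right subtree.
Visit 36.
At 36: go left to 4.
  Visit 4.
  At 4: go left to 8.
    Visit 8.
    At 8: go left to 27.
      27 is a leaf — visit 27.
    At 8: go right to 32.
      32 is a leaf — visit 32.
  At 4: go right to 20.
    Visit 20.
    At 20: go left to 23.
      23 is a leaf — visit 23.
    At 20: go right to 18.
      Visit 18.
      At 18: no left child.
      At 18: go right to 33.
        Visit 33.
        At 33: no left child.
        At 33: go right to 3.
          Visit 3.
          At 3: no left child.
          At 3: go right to 1.
            1 is a leaf — visit 1.
At 36: no right child.
Full pre-order sequence: 36, 4, 8, 27, 32, 20, 23, 18, 33, 3, 1.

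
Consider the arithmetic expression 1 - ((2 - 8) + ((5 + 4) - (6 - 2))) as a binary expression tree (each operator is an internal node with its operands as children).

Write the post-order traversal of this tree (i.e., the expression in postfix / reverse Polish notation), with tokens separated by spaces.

1 2 8 - 5 4 + 6 2 - - + -

Post-order on an expression tree gives postfix notation: for each operator, emit left operand, right operand, then the operator.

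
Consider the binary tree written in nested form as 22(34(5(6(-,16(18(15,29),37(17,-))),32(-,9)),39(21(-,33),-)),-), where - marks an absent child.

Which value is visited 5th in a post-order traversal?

37

Post-order visits the left subtree, then the right subtree, then the node.
At 22: go left to 34.
  At 34: go left to 5.
    At 5: go left to 6.
      At 6: no left child.
      At 6: go right to 16.
        At 16: go left to 18.
          At 18: go left to 15.
            15 is a leaf — visit 15.
          At 18: go right to 29.
            29 is a leaf — visit 29.
          Visit 18.
        At 16: go right to 37.
          At 37: go left to 17.
            17 is a leaf — visit 17.
          At 37: no right child.
          Visit 37.
        Visit 16.
      Visit 6.
    At 5: go right to 32.
      At 32: no left child.
      At 32: go right to 9.
        9 is a leaf — visit 9.
      Visit 32.
    Visit 5.
  At 34: go right to 39.
    At 39: go left to 21.
      At 21: no left child.
      At 21: go right to 33.
        33 is a leaf — visit 33.
      Visit 21.
    At 39: no right child.
    Visit 39.
  Visit 34.
At 22: no right child.
Visit 22.
Full post-order sequence: 15, 29, 18, 17, 37, 16, 6, 9, 32, 5, 33, 21, 39, 34, 22.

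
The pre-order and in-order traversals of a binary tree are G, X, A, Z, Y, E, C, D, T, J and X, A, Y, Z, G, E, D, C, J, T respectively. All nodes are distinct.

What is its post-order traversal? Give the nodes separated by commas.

Y, Z, A, X, D, J, T, C, E, G

The first element of pre-order is the root; it splits in-order into left and right subtrees.
Root G: left subtree has 4 nodes {X, A, Y, Z}, right has 5 {E, D, C, J, T}.
  Root X: left subtree has 0 nodes { }, right has 3 {A, Y, Z}.
    Root A: left subtree has 0 nodes { }, right has 2 {Y, Z}.
      Root Z: left subtree has 1 node {Y}, right has 0 { }.
  Root E: left subtree has 0 nodes { }, right has 4 {D, C, J, T}.
    Root C: left subtree has 1 node {D}, right has 2 {J, T}.
      Root T: left subtree has 1 node {J}, right has 0 { }.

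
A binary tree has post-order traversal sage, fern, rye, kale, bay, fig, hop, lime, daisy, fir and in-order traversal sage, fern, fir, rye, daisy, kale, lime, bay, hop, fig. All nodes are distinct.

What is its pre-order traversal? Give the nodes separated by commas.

The last element of post-order is the root; it splits in-order into left and right subtrees.
Root fir: left subtree has 2 nodes {sage, fern}, right has 7 {rye, daisy, kale, lime, bay, hop, fig}.
  Root fern: left subtree has 1 node {sage}, right has 0 { }.
  Root daisy: left subtree has 1 node {rye}, right has 5 {kale, lime, bay, hop, fig}.
    Root lime: left subtree has 1 node {kale}, right has 3 {bay, hop, fig}.
      Root hop: left subtree has 1 node {bay}, right has 1 {fig}.

fir, fern, sage, daisy, rye, lime, kale, hop, bay, fig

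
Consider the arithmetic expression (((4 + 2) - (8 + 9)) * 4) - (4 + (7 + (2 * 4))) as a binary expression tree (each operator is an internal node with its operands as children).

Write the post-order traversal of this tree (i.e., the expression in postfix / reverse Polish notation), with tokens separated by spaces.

4 2 + 8 9 + - 4 * 4 7 2 4 * + + -

Post-order on an expression tree gives postfix notation: for each operator, emit left operand, right operand, then the operator.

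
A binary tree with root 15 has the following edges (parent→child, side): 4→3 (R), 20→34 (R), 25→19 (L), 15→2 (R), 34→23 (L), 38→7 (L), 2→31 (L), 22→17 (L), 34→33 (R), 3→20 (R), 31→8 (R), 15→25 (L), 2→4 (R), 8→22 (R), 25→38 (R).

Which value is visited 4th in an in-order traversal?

In-order visits the left subtree, then the node, then the right subtree.
At 15: go left to 25.
  At 25: go left to 19.
    19 is a leaf — visit 19.
  Visit 25.
  At 25: go right to 38.
    At 38: go left to 7.
      7 is a leaf — visit 7.
    Visit 38.
    At 38: no right child.
Visit 15.
At 15: go right to 2.
  At 2: go left to 31.
    At 31: no left child.
    Visit 31.
    At 31: go right to 8.
      At 8: no left child.
      Visit 8.
      At 8: go right to 22.
        At 22: go left to 17.
          17 is a leaf — visit 17.
        Visit 22.
        At 22: no right child.
  Visit 2.
  At 2: go right to 4.
    At 4: no left child.
    Visit 4.
    At 4: go right to 3.
      At 3: no left child.
      Visit 3.
      At 3: go right to 20.
        At 20: no left child.
        Visit 20.
        At 20: go right to 34.
          At 34: go left to 23.
            23 is a leaf — visit 23.
          Visit 34.
          At 34: go right to 33.
            33 is a leaf — visit 33.
Full in-order sequence: 19, 25, 7, 38, 15, 31, 8, 17, 22, 2, 4, 3, 20, 23, 34, 33.

38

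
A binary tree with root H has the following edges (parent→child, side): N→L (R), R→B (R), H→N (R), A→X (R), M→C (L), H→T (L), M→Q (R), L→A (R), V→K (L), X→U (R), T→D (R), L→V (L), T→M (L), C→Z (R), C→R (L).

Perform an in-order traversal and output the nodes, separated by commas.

R, B, C, Z, M, Q, T, D, H, N, K, V, L, A, X, U

In-order visits the left subtree, then the node, then the right subtree.
At H: go left to T.
  At T: go left to M.
    At M: go left to C.
      At C: go left to R.
        At R: no left child.
        Visit R.
        At R: go right to B.
          B is a leaf — visit B.
      Visit C.
      At C: go right to Z.
        Z is a leaf — visit Z.
    Visit M.
    At M: go right to Q.
      Q is a leaf — visit Q.
  Visit T.
  At T: go right to D.
    D is a leaf — visit D.
Visit H.
At H: go right to N.
  At N: no left child.
  Visit N.
  At N: go right to L.
    At L: go left to V.
      At V: go left to K.
        K is a leaf — visit K.
      Visit V.
      At V: no right child.
    Visit L.
    At L: go right to A.
      At A: no left child.
      Visit A.
      At A: go right to X.
        At X: no left child.
        Visit X.
        At X: go right to U.
          U is a leaf — visit U.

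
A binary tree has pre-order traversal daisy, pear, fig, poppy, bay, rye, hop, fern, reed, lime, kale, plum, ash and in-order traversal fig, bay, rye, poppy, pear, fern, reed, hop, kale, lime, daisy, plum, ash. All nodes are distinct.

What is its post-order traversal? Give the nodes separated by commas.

The first element of pre-order is the root; it splits in-order into left and right subtrees.
Root daisy: left subtree has 10 nodes {fig, bay, rye, poppy, pear, fern, reed, hop, kale, lime}, right has 2 {plum, ash}.
  Root pear: left subtree has 4 nodes {fig, bay, rye, poppy}, right has 5 {fern, reed, hop, kale, lime}.
    Root fig: left subtree has 0 nodes { }, right has 3 {bay, rye, poppy}.
      Root poppy: left subtree has 2 nodes {bay, rye}, right has 0 { }.
        Root bay: left subtree has 0 nodes { }, right has 1 {rye}.
    Root hop: left subtree has 2 nodes {fern, reed}, right has 2 {kale, lime}.
      Root fern: left subtree has 0 nodes { }, right has 1 {reed}.
      Root lime: left subtree has 1 node {kale}, right has 0 { }.
  Root plum: left subtree has 0 nodes { }, right has 1 {ash}.

rye, bay, poppy, fig, reed, fern, kale, lime, hop, pear, ash, plum, daisy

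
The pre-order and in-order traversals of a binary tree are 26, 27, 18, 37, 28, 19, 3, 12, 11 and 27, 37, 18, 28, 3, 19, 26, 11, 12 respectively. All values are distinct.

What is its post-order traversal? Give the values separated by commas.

The first element of pre-order is the root; it splits in-order into left and right subtrees.
Root 26: left subtree has 6 nodes {27, 37, 18, 28, 3, 19}, right has 2 {11, 12}.
  Root 27: left subtree has 0 nodes { }, right has 5 {37, 18, 28, 3, 19}.
    Root 18: left subtree has 1 node {37}, right has 3 {28, 3, 19}.
      Root 28: left subtree has 0 nodes { }, right has 2 {3, 19}.
        Root 19: left subtree has 1 node {3}, right has 0 { }.
  Root 12: left subtree has 1 node {11}, right has 0 { }.

37, 3, 19, 28, 18, 27, 11, 12, 26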